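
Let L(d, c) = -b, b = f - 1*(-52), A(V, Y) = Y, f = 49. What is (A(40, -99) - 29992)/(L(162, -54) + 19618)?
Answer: -30091/19517 ≈ -1.5418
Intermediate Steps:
b = 101 (b = 49 - 1*(-52) = 49 + 52 = 101)
L(d, c) = -101 (L(d, c) = -1*101 = -101)
(A(40, -99) - 29992)/(L(162, -54) + 19618) = (-99 - 29992)/(-101 + 19618) = -30091/19517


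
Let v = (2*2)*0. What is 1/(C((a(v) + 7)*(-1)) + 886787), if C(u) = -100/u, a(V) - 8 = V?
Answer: 3/2660381 ≈ 1.1277e-6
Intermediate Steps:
v = 0 (v = 4*0 = 0)
a(V) = 8 + V
1/(C((a(v) + 7)*(-1)) + 886787) = 1/(-100*(-1/((8 + 0) + 7)) + 886787) = 1/(-100*(-1/(8 + 7)) + 886787) = 1/(-100/(15*(-1)) + 886787) = 1/(-100/(-15) + 886787) = 1/(-100*(-1/15) + 886787) = 1/(20/3 + 886787) = 1/(2660381/3) = 3/2660381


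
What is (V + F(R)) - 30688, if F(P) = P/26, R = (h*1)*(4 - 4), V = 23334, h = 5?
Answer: -7354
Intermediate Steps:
R = 0 (R = (5*1)*(4 - 4) = 5*0 = 0)
F(P) = P/26 (F(P) = P*(1/26) = P/26)
(V + F(R)) - 30688 = (23334 + (1/26)*0) - 30688 = (23334 + 0) - 30688 = 23334 - 30688 = -7354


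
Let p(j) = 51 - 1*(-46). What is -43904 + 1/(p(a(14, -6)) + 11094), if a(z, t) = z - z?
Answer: -491329663/11191 ≈ -43904.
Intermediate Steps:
a(z, t) = 0
p(j) = 97 (p(j) = 51 + 46 = 97)
-43904 + 1/(p(a(14, -6)) + 11094) = -43904 + 1/(97 + 11094) = -43904 + 1/11191 = -491329663/11191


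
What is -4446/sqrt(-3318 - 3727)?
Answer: 4446*I*sqrt(7045)/7045 ≈ 52.97*I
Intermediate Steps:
-4446/sqrt(-3318 - 3727) = -4446*(-I*sqrt(7045)/7045) = -(-4446)*I*sqrt(7045)/7045 = 4446*I*sqrt(7045)/7045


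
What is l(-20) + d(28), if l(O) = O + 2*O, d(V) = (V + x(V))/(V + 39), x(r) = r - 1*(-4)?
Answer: -3960/67 ≈ -59.104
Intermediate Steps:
x(r) = 4 + r (x(r) = r + 4 = 4 + r)
d(V) = (4 + 2*V)/(39 + V) (d(V) = (V + (4 + V))/(V + 39) = (4 + 2*V)/(39 + V))
l(O) = 3*O
l(-20) + d(28) = 3*(-20) + 2*(2 + 28)/(39 + 28) = -60 + 2*30/67 = -60 + 2*(1/67)*30 = -60 + 60/67 = -3960/67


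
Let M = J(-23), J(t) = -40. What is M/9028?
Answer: -10/2257 ≈ -0.0044307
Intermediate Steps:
M = -40
M/9028 = -40/9028 = -40*1/9028 = -10/2257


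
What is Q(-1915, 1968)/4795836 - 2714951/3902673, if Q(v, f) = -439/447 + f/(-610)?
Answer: -34806796437930649/50033821358014380 ≈ -0.69567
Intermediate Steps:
Q(v, f) = -439/447 - f/610 (Q(v, f) = -439*1/447 + f*(-1/610) = -439/447 - f/610)
Q(-1915, 1968)/4795836 - 2714951/3902673 = (-439/447 - 1/610*1968)/4795836 - 2714951/3902673 = (-439/447 - 984/305)*(1/4795836) - 2714951*1/3902673 = -573743/136335*1/4795836 - 159703/229569 = -573743/653840301060 - 159703/229569 = -34806796437930649/50033821358014380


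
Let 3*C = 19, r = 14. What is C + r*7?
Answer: 313/3 ≈ 104.33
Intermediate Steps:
C = 19/3 (C = (⅓)*19 = 19/3 ≈ 6.3333)
C + r*7 = 19/3 + 14*7 = 19/3 + 98 = 313/3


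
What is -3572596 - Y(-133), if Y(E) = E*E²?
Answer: -1219959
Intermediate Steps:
Y(E) = E³
-3572596 - Y(-133) = -3572596 - 1*(-133)³ = -3572596 - 1*(-2352637) = -3572596 + 2352637 = -1219959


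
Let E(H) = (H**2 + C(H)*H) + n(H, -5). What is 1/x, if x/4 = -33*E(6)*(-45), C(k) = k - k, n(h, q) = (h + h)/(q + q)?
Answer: 1/206712 ≈ 4.8376e-6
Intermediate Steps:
n(h, q) = h/q (n(h, q) = (2*h)/((2*q)) = (2*h)*(1/(2*q)) = h/q)
C(k) = 0
E(H) = H**2 - H/5 (E(H) = (H**2 + 0*H) + H/(-5) = (H**2 + 0) + H*(-1/5) = H**2 - H/5)
x = 206712 (x = 4*(-198*(-1/5 + 6)*(-45)) = 4*(-198*29/5*(-45)) = 4*(-33*174/5*(-45)) = 4*(-5742/5*(-45)) = 4*51678 = 206712)
1/x = 1/206712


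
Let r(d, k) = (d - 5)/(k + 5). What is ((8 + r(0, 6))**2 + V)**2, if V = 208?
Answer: 1027651249/14641 ≈ 70190.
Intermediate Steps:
r(d, k) = (-5 + d)/(5 + k)
((8 + r(0, 6))**2 + V)**2 = ((8 + (-5 + 0)/(5 + 6))**2 + 208)**2 = ((8 - 5/11)**2 + 208)**2 = ((83/11)**2 + 208)**2 = (6889/121 + 208)**2 = (32057/121)**2 = 1027651249/14641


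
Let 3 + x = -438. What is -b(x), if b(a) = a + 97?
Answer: 344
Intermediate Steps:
x = -441 (x = -3 - 438 = -441)
b(a) = 97 + a
-b(x) = -(97 - 441) = -1*(-344) = 344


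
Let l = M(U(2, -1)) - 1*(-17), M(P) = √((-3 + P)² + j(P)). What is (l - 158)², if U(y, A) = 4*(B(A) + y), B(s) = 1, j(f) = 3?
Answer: 19965 - 564*√21 ≈ 17380.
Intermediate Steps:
U(y, A) = 4 + 4*y (U(y, A) = 4*(1 + y) = 4 + 4*y)
M(P) = √(3 + (-3 + P)²) (M(P) = √((-3 + P)² + 3) = √(3 + (-3 + P)²))
l = 17 + 2*√21 (l = √(3 + (-3 + (4 + 4*2))²) - 1*(-17) = √(3 + (-3 + (4 + 8))²) + 17 = √(3 + (-3 + 12)²) + 17 = √(3 + 9²) + 17 = √(3 + 81) + 17 = √84 + 17 = 2*√21 + 17 = 17 + 2*√21 ≈ 26.165)
(l - 158)² = ((17 + 2*√21) - 158)² = (-141 + 2*√21)²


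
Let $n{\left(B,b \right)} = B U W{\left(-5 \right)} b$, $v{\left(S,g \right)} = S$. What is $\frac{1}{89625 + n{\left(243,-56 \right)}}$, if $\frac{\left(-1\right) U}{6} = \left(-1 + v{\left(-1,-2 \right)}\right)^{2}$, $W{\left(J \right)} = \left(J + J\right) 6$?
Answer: $- \frac{1}{19505895} \approx -5.1267 \cdot 10^{-8}$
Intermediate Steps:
$W{\left(J \right)} = 12 J$ ($W{\left(J \right)} = 2 J 6 = 12 J$)
$U = -24$ ($U = - 6 \left(-1 - 1\right)^{2} = - 6 \left(-2\right)^{2} = \left(-6\right) 4 = -24$)
$n{\left(B,b \right)} = 1440 B b$ ($n{\left(B,b \right)} = B \left(- 24 \cdot 12 \left(-5\right)\right) b = B \left(\left(-24\right) \left(-60\right)\right) b = B 1440 b = 1440 B b$)
$\frac{1}{89625 + n{\left(243,-56 \right)}} = \frac{1}{89625 + 1440 \cdot 243 \left(-56\right)} = \frac{1}{89625 - 19595520} = \frac{1}{-19505895} = - \frac{1}{19505895}$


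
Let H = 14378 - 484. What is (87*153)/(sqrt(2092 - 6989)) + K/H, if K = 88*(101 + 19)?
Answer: 5280/6947 - 13311*I*sqrt(4897)/4897 ≈ 0.76004 - 190.22*I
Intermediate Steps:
H = 13894
K = 10560 (K = 88*120 = 10560)
(87*153)/(sqrt(2092 - 6989)) + K/H = (87*153)/(sqrt(2092 - 6989)) + 10560/13894 = 13311/(sqrt(-4897)) + 10560*(1/13894) = 13311/((I*sqrt(4897))) + 5280/6947 = 13311*(-I*sqrt(4897)/4897) + 5280/6947 = -13311*I*sqrt(4897)/4897 + 5280/6947 = 5280/6947 - 13311*I*sqrt(4897)/4897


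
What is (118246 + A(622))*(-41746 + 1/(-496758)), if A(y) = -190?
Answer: -408034187712044/82793 ≈ -4.9284e+9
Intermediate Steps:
(118246 + A(622))*(-41746 + 1/(-496758)) = (118246 - 190)*(-41746 + 1/(-496758)) = 118056*(-41746 - 1/496758) = 118056*(-20737659469/496758) = -408034187712044/82793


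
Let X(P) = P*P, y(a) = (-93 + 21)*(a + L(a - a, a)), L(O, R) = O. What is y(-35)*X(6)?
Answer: 90720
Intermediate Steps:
y(a) = -72*a (y(a) = (-93 + 21)*(a + (a - a)) = -72*(a + 0) = -72*a)
X(P) = P**2
y(-35)*X(6) = -72*(-35)*6**2 = 2520*36 = 90720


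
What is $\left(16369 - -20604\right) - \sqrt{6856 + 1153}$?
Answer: $36973 - \sqrt{8009} \approx 36884.0$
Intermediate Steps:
$\left(16369 - -20604\right) - \sqrt{6856 + 1153} = \left(16369 + 20604\right) - \sqrt{8009} = 36973 - \sqrt{8009}$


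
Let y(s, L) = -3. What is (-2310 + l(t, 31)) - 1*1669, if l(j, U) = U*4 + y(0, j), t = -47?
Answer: -3858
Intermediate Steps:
l(j, U) = -3 + 4*U (l(j, U) = U*4 - 3 = 4*U - 3 = -3 + 4*U)
(-2310 + l(t, 31)) - 1*1669 = (-2310 + (-3 + 4*31)) - 1*1669 = (-2310 + (-3 + 124)) - 1669 = (-2310 + 121) - 1669 = -2189 - 1669 = -3858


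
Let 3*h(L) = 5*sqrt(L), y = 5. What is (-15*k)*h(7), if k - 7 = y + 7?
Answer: -475*sqrt(7) ≈ -1256.7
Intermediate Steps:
k = 19 (k = 7 + (5 + 7) = 7 + 12 = 19)
h(L) = 5*sqrt(L)/3 (h(L) = (5*sqrt(L))/3 = 5*sqrt(L)/3)
(-15*k)*h(7) = (-15*19)*(5*sqrt(7)/3) = -475*sqrt(7)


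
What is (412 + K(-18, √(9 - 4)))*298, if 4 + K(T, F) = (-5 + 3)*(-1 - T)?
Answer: 111452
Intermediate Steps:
K(T, F) = -2 + 2*T (K(T, F) = -4 + (-5 + 3)*(-1 - T) = -4 - 2*(-1 - T) = -4 + (2 + 2*T) = -2 + 2*T)
(412 + K(-18, √(9 - 4)))*298 = (412 + (-2 + 2*(-18)))*298 = (412 + (-2 - 36))*298 = (412 - 38)*298 = 374*298 = 111452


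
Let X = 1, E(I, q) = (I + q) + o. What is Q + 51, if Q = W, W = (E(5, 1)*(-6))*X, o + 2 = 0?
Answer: 27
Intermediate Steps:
o = -2 (o = -2 + 0 = -2)
E(I, q) = -2 + I + q (E(I, q) = (I + q) - 2 = -2 + I + q)
W = -24 (W = ((-2 + 5 + 1)*(-6))*1 = (4*(-6))*1 = -24*1 = -24)
Q = -24
Q + 51 = -24 + 51 = 27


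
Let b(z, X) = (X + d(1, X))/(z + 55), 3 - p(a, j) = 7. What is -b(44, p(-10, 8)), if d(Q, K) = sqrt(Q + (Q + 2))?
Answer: 2/99 ≈ 0.020202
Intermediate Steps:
d(Q, K) = sqrt(2 + 2*Q) (d(Q, K) = sqrt(Q + (2 + Q)) = sqrt(2 + 2*Q))
p(a, j) = -4 (p(a, j) = 3 - 1*7 = 3 - 7 = -4)
b(z, X) = (2 + X)/(55 + z) (b(z, X) = (X + sqrt(2 + 2*1))/(z + 55) = (X + sqrt(2 + 2))/(55 + z) = (X + sqrt(4))/(55 + z) = (X + 2)/(55 + z) = (2 + X)/(55 + z))
-b(44, p(-10, 8)) = -(2 - 4)/(55 + 44) = -(-2)/99 = -1*(-2/99) = 2/99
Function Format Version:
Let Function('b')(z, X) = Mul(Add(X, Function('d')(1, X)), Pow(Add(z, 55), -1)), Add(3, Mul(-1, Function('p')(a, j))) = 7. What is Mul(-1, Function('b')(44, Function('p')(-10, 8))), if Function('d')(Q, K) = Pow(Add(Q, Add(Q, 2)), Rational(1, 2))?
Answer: Rational(2, 99) ≈ 0.020202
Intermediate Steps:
Function('d')(Q, K) = Pow(Add(2, Mul(2, Q)), Rational(1, 2)) (Function('d')(Q, K) = Pow(Add(Q, Add(2, Q)), Rational(1, 2)) = Pow(Add(2, Mul(2, Q)), Rational(1, 2)))
Function('p')(a, j) = -4 (Function('p')(a, j) = Add(3, Mul(-1, 7)) = Add(3, -7) = -4)
Function('b')(z, X) = Mul(Pow(Add(55, z), -1), Add(2, X)) (Function('b')(z, X) = Mul(Add(X, Pow(Add(2, Mul(2, 1)), Rational(1, 2))), Pow(Add(z, 55), -1)) = Mul(Add(X, Pow(Add(2, 2), Rational(1, 2))), Pow(Add(55, z), -1)) = Mul(Add(X, Pow(4, Rational(1, 2))), Pow(Add(55, z), -1)) = Mul(Add(X, 2), Pow(Add(55, z), -1)) = Mul(Add(2, X), Pow(Add(55, z), -1)) = Mul(Pow(Add(55, z), -1), Add(2, X)))
Mul(-1, Function('b')(44, Function('p')(-10, 8))) = Mul(-1, Mul(Pow(Add(55, 44), -1), Add(2, -4))) = Mul(-1, Mul(Pow(99, -1), -2)) = Mul(-1, Mul(Rational(1, 99), -2)) = Mul(-1, Rational(-2, 99)) = Rational(2, 99)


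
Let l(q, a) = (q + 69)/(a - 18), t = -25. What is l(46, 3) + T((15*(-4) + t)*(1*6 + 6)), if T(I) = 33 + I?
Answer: -2984/3 ≈ -994.67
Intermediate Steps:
l(q, a) = (69 + q)/(-18 + a)
l(46, 3) + T((15*(-4) + t)*(1*6 + 6)) = (69 + 46)/(-18 + 3) + (33 + (15*(-4) - 25)*(1*6 + 6)) = 115/(-15) + (33 + (-60 - 25)*(6 + 6)) = -1/15*115 + (33 - 85*12) = -23/3 + (33 - 1020) = -23/3 - 987 = -2984/3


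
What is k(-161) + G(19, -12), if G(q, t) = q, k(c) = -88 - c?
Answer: 92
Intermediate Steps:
k(-161) + G(19, -12) = (-88 - 1*(-161)) + 19 = (-88 + 161) + 19 = 73 + 19 = 92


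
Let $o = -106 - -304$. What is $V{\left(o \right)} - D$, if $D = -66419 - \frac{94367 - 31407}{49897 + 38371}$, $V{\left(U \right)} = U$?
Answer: $\frac{1470053079}{22067} \approx 66618.0$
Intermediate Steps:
$o = 198$ ($o = -106 + 304 = 198$)
$D = - \frac{1465683813}{22067}$ ($D = -66419 - \frac{62960}{88268} = -66419 - 62960 \cdot \frac{1}{88268} = -66419 - \frac{15740}{22067} = - \frac{1465683813}{22067} \approx -66420.0$)
$V{\left(o \right)} - D = 198 - - \frac{1465683813}{22067} = 198 + \frac{1465683813}{22067} = \frac{1470053079}{22067}$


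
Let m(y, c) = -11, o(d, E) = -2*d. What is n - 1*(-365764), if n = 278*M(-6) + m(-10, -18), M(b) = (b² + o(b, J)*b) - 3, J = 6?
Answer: 354911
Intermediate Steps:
M(b) = -3 - b² (M(b) = (b² + (-2*b)*b) - 3 = (b² - 2*b²) - 3 = -b² - 3 = -3 - b²)
n = -10853 (n = 278*(-3 - 1*(-6)²) - 11 = 278*(-3 - 1*36) - 11 = 278*(-3 - 36) - 11 = 278*(-39) - 11 = -10842 - 11 = -10853)
n - 1*(-365764) = -10853 - 1*(-365764) = -10853 + 365764 = 354911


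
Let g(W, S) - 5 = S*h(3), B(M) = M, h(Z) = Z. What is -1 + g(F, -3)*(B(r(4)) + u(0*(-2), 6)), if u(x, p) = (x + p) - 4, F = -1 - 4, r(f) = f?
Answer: -25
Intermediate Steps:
F = -5
g(W, S) = 5 + 3*S (g(W, S) = 5 + S*3 = 5 + 3*S)
u(x, p) = -4 + p + x (u(x, p) = (p + x) - 4 = -4 + p + x)
-1 + g(F, -3)*(B(r(4)) + u(0*(-2), 6)) = -1 + (5 + 3*(-3))*(4 + (-4 + 6 + 0*(-2))) = -1 + (5 - 9)*(4 + (-4 + 6 + 0)) = -1 - 4*(4 + 2) = -1 - 4*6 = -1 - 24 = -25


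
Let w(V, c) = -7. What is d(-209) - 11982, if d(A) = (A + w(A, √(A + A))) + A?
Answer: -12407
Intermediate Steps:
d(A) = -7 + 2*A (d(A) = (A - 7) + A = (-7 + A) + A = -7 + 2*A)
d(-209) - 11982 = (-7 + 2*(-209)) - 11982 = (-7 - 418) - 11982 = -425 - 11982 = -12407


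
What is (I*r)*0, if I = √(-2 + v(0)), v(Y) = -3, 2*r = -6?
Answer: 0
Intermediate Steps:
r = -3 (r = (½)*(-6) = -3)
I = I*√5 (I = √(-2 - 3) = √(-5) = I*√5 ≈ 2.2361*I)
(I*r)*0 = ((I*√5)*(-3))*0 = -3*I*√5*0 = 0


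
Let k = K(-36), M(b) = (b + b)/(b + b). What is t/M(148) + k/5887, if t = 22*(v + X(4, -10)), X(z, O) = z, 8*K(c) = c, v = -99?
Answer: -24607669/11774 ≈ -2090.0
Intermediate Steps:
M(b) = 1 (M(b) = (2*b)/((2*b)) = (2*b)*(1/(2*b)) = 1)
K(c) = c/8
k = -9/2 (k = (⅛)*(-36) = -9/2 ≈ -4.5000)
t = -2090 (t = 22*(-99 + 4) = 22*(-95) = -2090)
t/M(148) + k/5887 = -2090/1 - 9/2/5887 = -2090*1 - 9/2*1/5887 = -2090 - 9/11774 = -24607669/11774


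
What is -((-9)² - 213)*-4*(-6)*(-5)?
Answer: -15840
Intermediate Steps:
-((-9)² - 213)*-4*(-6)*(-5) = -(81 - 213)*24*(-5) = -(-132)*(-120) = -1*15840 = -15840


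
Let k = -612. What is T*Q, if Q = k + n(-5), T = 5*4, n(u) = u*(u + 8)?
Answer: -12540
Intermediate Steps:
n(u) = u*(8 + u)
T = 20
Q = -627 (Q = -612 - 5*(8 - 5) = -612 - 5*3 = -612 - 15 = -627)
T*Q = 20*(-627) = -12540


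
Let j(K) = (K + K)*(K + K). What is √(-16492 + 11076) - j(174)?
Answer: -121104 + 2*I*√1354 ≈ -1.211e+5 + 73.594*I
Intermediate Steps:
j(K) = 4*K² (j(K) = (2*K)*(2*K) = 4*K²)
√(-16492 + 11076) - j(174) = √(-16492 + 11076) - 4*174² = √(-5416) - 4*30276 = 2*I*√1354 - 1*121104 = 2*I*√1354 - 121104 = -121104 + 2*I*√1354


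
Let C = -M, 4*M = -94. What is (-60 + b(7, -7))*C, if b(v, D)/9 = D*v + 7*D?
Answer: -22137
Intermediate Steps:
M = -47/2 (M = (1/4)*(-94) = -47/2 ≈ -23.500)
C = 47/2 (C = -1*(-47/2) = 47/2 ≈ 23.500)
b(v, D) = 63*D + 9*D*v (b(v, D) = 9*(D*v + 7*D) = 9*(7*D + D*v) = 63*D + 9*D*v)
(-60 + b(7, -7))*C = (-60 + 9*(-7)*(7 + 7))*(47/2) = (-60 + 9*(-7)*14)*(47/2) = (-60 - 882)*(47/2) = -942*47/2 = -22137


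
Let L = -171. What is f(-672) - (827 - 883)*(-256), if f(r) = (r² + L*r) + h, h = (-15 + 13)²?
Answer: 552164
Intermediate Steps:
h = 4 (h = (-2)² = 4)
f(r) = 4 + r² - 171*r (f(r) = (r² - 171*r) + 4 = 4 + r² - 171*r)
f(-672) - (827 - 883)*(-256) = (4 + (-672)² - 171*(-672)) - (827 - 883)*(-256) = (4 + 451584 + 114912) - (-56)*(-256) = 566500 - 1*14336 = 566500 - 14336 = 552164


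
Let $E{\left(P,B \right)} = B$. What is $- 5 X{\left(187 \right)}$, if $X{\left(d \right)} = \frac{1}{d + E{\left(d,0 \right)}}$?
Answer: $- \frac{5}{187} \approx -0.026738$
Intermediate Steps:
$X{\left(d \right)} = \frac{1}{d}$ ($X{\left(d \right)} = \frac{1}{d + 0} = \frac{1}{d}$)
$- 5 X{\left(187 \right)} = - \frac{5}{187}$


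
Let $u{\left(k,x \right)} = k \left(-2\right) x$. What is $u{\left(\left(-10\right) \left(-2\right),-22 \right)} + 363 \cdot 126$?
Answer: $46618$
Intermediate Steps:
$u{\left(k,x \right)} = - 2 k x$
$u{\left(\left(-10\right) \left(-2\right),-22 \right)} + 363 \cdot 126 = \left(-2\right) \left(\left(-10\right) \left(-2\right)\right) \left(-22\right) + 363 \cdot 126 = \left(-2\right) 20 \left(-22\right) + 45738 = 880 + 45738 = 46618$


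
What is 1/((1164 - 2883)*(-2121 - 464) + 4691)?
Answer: 1/4448306 ≈ 2.2480e-7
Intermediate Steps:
1/((1164 - 2883)*(-2121 - 464) + 4691) = 1/(-1719*(-2585) + 4691) = 1/(4443615 + 4691) = 1/4448306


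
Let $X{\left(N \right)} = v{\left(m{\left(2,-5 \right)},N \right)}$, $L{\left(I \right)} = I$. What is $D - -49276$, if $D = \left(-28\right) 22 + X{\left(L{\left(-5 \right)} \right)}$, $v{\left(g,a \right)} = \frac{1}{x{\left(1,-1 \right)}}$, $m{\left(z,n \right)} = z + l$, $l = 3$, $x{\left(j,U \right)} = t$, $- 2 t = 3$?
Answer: $\frac{145978}{3} \approx 48659.0$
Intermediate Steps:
$t = - \frac{3}{2}$ ($t = \left(- \frac{1}{2}\right) 3 = - \frac{3}{2} \approx -1.5$)
$x{\left(j,U \right)} = - \frac{3}{2}$
$m{\left(z,n \right)} = 3 + z$ ($m{\left(z,n \right)} = z + 3 = 3 + z$)
$v{\left(g,a \right)} = - \frac{2}{3}$ ($v{\left(g,a \right)} = \frac{1}{- \frac{3}{2}} = - \frac{2}{3}$)
$X{\left(N \right)} = - \frac{2}{3}$
$D = - \frac{1850}{3}$ ($D = \left(-28\right) 22 - \frac{2}{3} = -616 - \frac{2}{3} = - \frac{1850}{3} \approx -616.67$)
$D - -49276 = - \frac{1850}{3} - -49276 = - \frac{1850}{3} + 49276 = \frac{145978}{3}$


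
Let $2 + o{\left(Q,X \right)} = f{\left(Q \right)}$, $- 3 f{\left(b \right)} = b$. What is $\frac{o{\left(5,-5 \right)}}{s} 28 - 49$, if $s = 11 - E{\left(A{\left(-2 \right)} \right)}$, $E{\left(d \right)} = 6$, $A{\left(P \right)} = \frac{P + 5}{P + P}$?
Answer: $- \frac{1043}{15} \approx -69.533$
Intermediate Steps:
$f{\left(b \right)} = - \frac{b}{3}$
$A{\left(P \right)} = \frac{5 + P}{2 P}$
$o{\left(Q,X \right)} = -2 - \frac{Q}{3}$
$s = 5$ ($s = 11 - 6 = 5$)
$\frac{o{\left(5,-5 \right)}}{s} 28 - 49 = \frac{-2 - \frac{5}{3}}{5} \cdot 28 - 49 = \left(-2 - \frac{5}{3}\right) \frac{1}{5} \cdot 28 - 49 = \left(- \frac{11}{3}\right) \frac{1}{5} \cdot 28 - 49 = \left(- \frac{11}{15}\right) 28 - 49 = - \frac{308}{15} - 49 = - \frac{1043}{15}$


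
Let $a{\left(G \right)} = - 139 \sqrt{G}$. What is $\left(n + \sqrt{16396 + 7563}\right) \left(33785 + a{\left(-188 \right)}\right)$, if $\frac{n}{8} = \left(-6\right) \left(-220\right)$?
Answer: $\left(10560 + \sqrt{23959}\right) \left(33785 - 278 i \sqrt{47}\right) \approx 3.62 \cdot 10^{8} - 2.0421 \cdot 10^{7} i$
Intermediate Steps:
$n = 10560$ ($n = 8 \left(\left(-6\right) \left(-220\right)\right) = 8 \cdot 1320 = 10560$)
$\left(n + \sqrt{16396 + 7563}\right) \left(33785 + a{\left(-188 \right)}\right) = \left(10560 + \sqrt{16396 + 7563}\right) \left(33785 - 139 \sqrt{-188}\right) = \left(10560 + \sqrt{23959}\right) \left(33785 - 139 \cdot 2 i \sqrt{47}\right) = \left(10560 + \sqrt{23959}\right) \left(33785 - 278 i \sqrt{47}\right)$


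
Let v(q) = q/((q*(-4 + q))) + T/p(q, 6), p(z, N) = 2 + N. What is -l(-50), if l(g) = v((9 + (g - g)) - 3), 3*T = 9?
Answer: -7/8 ≈ -0.87500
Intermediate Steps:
T = 3 (T = (⅓)*9 = 3)
v(q) = 3/8 + 1/(-4 + q) (v(q) = q/((q*(-4 + q))) + 3/(2 + 6) = q*(1/(q*(-4 + q))) + 3/8 = 1/(-4 + q) + 3*(⅛) = 1/(-4 + q) + 3/8 = 3/8 + 1/(-4 + q))
l(g) = 7/8 (l(g) = (-4 + 3*((9 + (g - g)) - 3))/(8*(-4 + ((9 + (g - g)) - 3))) = (-4 + 3*((9 + 0) - 3))/(8*(-4 + ((9 + 0) - 3))) = (-4 + 3*(9 - 3))/(8*(-4 + (9 - 3))) = (-4 + 3*6)/(8*(-4 + 6)) = (⅛)*(-4 + 18)/2 = (⅛)*(½)*14 = 7/8)
-l(-50) = -1*7/8 = -7/8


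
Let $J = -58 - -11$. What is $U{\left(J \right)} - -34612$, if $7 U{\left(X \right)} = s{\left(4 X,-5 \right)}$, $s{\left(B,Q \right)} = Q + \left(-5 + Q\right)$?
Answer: $\frac{242269}{7} \approx 34610.0$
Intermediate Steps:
$J = -47$ ($J = -58 + 11 = -47$)
$s{\left(B,Q \right)} = -5 + 2 Q$
$U{\left(X \right)} = - \frac{15}{7}$ ($U{\left(X \right)} = \frac{-5 + 2 \left(-5\right)}{7} = \frac{-5 - 10}{7} = \frac{1}{7} \left(-15\right) = - \frac{15}{7}$)
$U{\left(J \right)} - -34612 = - \frac{15}{7} - -34612 = - \frac{15}{7} + 34612 = \frac{242269}{7}$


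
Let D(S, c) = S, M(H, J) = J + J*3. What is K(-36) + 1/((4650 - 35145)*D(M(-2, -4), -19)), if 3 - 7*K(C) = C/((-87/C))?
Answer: 253230683/99047760 ≈ 2.5567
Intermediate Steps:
M(H, J) = 4*J (M(H, J) = J + 3*J = 4*J)
K(C) = 3/7 + C²/609 (K(C) = 3/7 - C/(7*((-87/C))) = 3/7 - C*(-C/87)/7 = 3/7 - (-1)*C²/609 = 3/7 + C²/609)
K(-36) + 1/((4650 - 35145)*D(M(-2, -4), -19)) = (3/7 + (1/609)*(-36)²) + 1/((4650 - 35145)*((4*(-4)))) = (3/7 + (1/609)*1296) + 1/(-30495*(-16)) = (3/7 + 432/203) - 1/30495*(-1/16) = 519/203 + 1/487920 = 253230683/99047760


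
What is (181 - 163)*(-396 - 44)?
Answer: -7920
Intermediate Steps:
(181 - 163)*(-396 - 44) = 18*(-440) = -7920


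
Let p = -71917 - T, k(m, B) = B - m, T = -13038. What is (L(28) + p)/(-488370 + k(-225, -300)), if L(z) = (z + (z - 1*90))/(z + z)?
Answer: 549543/4558820 ≈ 0.12055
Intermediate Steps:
L(z) = (-90 + 2*z)/(2*z) (L(z) = (z + (z - 90))/((2*z)) = (z + (-90 + z))*(1/(2*z)) = (-90 + 2*z)*(1/(2*z)) = (-90 + 2*z)/(2*z))
p = -58879 (p = -71917 - 1*(-13038) = -71917 + 13038 = -58879)
(L(28) + p)/(-488370 + k(-225, -300)) = ((-45 + 28)/28 - 58879)/(-488370 + (-300 - 1*(-225))) = ((1/28)*(-17) - 58879)/(-488370 + (-300 + 225)) = (-17/28 - 58879)/(-488370 - 75) = -1648629/28/(-488445) = -1648629/28*(-1/488445) = 549543/4558820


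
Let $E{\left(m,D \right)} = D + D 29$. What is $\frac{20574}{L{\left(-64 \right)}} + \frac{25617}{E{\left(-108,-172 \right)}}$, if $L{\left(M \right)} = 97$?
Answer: $\frac{34558997}{166840} \approx 207.14$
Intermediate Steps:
$E{\left(m,D \right)} = 30 D$ ($E{\left(m,D \right)} = D + 29 D = 30 D$)
$\frac{20574}{L{\left(-64 \right)}} + \frac{25617}{E{\left(-108,-172 \right)}} = \frac{20574}{97} + \frac{25617}{30 \left(-172\right)} = 20574 \cdot \frac{1}{97} + \frac{25617}{-5160} = \frac{20574}{97} + 25617 \left(- \frac{1}{5160}\right) = \frac{20574}{97} - \frac{8539}{1720} = \frac{34558997}{166840}$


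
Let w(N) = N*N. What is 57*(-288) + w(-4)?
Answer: -16400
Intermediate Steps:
w(N) = N**2
57*(-288) + w(-4) = 57*(-288) + (-4)**2 = -16416 + 16 = -16400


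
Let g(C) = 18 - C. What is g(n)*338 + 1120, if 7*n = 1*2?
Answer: 49752/7 ≈ 7107.4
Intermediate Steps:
n = 2/7 (n = (1*2)/7 = (⅐)*2 = 2/7 ≈ 0.28571)
g(n)*338 + 1120 = (18 - 1*2/7)*338 + 1120 = (18 - 2/7)*338 + 1120 = (124/7)*338 + 1120 = 41912/7 + 1120 = 49752/7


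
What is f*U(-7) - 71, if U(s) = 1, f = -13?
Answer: -84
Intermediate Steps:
f*U(-7) - 71 = -13*1 - 71 = -13 - 71 = -84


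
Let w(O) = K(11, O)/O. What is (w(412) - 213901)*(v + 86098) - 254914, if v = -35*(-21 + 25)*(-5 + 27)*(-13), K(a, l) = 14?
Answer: -2779073381473/103 ≈ -2.6981e+10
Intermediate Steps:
w(O) = 14/O
v = 40040 (v = -140*22*(-13) = -35*88*(-13) = -3080*(-13) = 40040)
(w(412) - 213901)*(v + 86098) - 254914 = (14/412 - 213901)*(40040 + 86098) - 254914 = (14*(1/412) - 213901)*126138 - 254914 = (7/206 - 213901)*126138 - 254914 = -44063599/206*126138 - 254914 = -2779047125331/103 - 254914 = -2779073381473/103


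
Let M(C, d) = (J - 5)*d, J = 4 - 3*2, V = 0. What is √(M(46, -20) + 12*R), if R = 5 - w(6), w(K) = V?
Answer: 10*√2 ≈ 14.142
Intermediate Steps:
w(K) = 0
J = -2 (J = 4 - 6 = -2)
R = 5 (R = 5 - 1*0 = 5 + 0 = 5)
M(C, d) = -7*d (M(C, d) = (-2 - 5)*d = -7*d)
√(M(46, -20) + 12*R) = √(-7*(-20) + 12*5) = √(140 + 60) = √200 = 10*√2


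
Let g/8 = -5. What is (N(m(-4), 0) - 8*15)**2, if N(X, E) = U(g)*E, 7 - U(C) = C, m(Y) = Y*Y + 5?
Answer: 14400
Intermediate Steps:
g = -40 (g = 8*(-5) = -40)
m(Y) = 5 + Y**2 (m(Y) = Y**2 + 5 = 5 + Y**2)
U(C) = 7 - C
N(X, E) = 47*E (N(X, E) = (7 - 1*(-40))*E = (7 + 40)*E = 47*E)
(N(m(-4), 0) - 8*15)**2 = (47*0 - 8*15)**2 = (0 - 120)**2 = (-120)**2 = 14400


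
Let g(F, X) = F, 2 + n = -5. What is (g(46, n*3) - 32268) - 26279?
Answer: -58501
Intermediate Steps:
n = -7 (n = -2 - 5 = -7)
(g(46, n*3) - 32268) - 26279 = (46 - 32268) - 26279 = -32222 - 26279 = -58501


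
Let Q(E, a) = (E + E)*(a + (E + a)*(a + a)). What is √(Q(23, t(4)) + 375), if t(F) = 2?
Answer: 3*√563 ≈ 71.183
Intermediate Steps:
Q(E, a) = 2*E*(a + 2*a*(E + a)) (Q(E, a) = (2*E)*(a + (E + a)*(2*a)) = (2*E)*(a + 2*a*(E + a)) = 2*E*(a + 2*a*(E + a)))
√(Q(23, t(4)) + 375) = √(2*23*2*(1 + 2*23 + 2*2) + 375) = √(2*23*2*(1 + 46 + 4) + 375) = √(2*23*2*51 + 375) = √(4692 + 375) = √5067 = 3*√563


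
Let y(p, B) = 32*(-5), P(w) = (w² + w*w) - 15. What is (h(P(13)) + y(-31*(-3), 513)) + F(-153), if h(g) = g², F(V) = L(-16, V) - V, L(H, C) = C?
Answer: 104169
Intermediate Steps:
P(w) = -15 + 2*w² (P(w) = (w² + w²) - 15 = 2*w² - 15 = -15 + 2*w²)
F(V) = 0 (F(V) = V - V = 0)
y(p, B) = -160
(h(P(13)) + y(-31*(-3), 513)) + F(-153) = ((-15 + 2*13²)² - 160) + 0 = ((-15 + 2*169)² - 160) + 0 = ((-15 + 338)² - 160) + 0 = (323² - 160) + 0 = (104329 - 160) + 0 = 104169 + 0 = 104169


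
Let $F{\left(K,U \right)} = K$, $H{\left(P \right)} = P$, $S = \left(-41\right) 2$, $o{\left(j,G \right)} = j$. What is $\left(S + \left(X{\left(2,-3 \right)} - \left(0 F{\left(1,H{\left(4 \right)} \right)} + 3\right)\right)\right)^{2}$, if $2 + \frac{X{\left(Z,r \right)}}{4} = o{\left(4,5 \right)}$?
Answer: $5929$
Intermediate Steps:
$S = -82$
$X{\left(Z,r \right)} = 8$ ($X{\left(Z,r \right)} = -8 + 4 \cdot 4 = -8 + 16 = 8$)
$\left(S + \left(X{\left(2,-3 \right)} - \left(0 F{\left(1,H{\left(4 \right)} \right)} + 3\right)\right)\right)^{2} = \left(-82 + \left(8 - \left(0 \cdot 1 + 3\right)\right)\right)^{2} = \left(-82 + \left(8 - \left(0 + 3\right)\right)\right)^{2} = \left(-82 + \left(8 - 3\right)\right)^{2} = \left(-82 + 5\right)^{2} = \left(-77\right)^{2} = 5929$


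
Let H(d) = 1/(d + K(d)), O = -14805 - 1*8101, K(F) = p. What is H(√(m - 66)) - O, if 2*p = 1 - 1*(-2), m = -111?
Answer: 5474536/239 - 4*I*√177/717 ≈ 22906.0 - 0.074221*I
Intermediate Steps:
p = 3/2 (p = (1 - 1*(-2))/2 = (1 + 2)/2 = (½)*3 = 3/2 ≈ 1.5000)
K(F) = 3/2
O = -22906 (O = -14805 - 8101 = -22906)
H(d) = 1/(3/2 + d) (H(d) = 1/(d + 3/2) = 1/(3/2 + d))
H(√(m - 66)) - O = 2/(3 + 2*√(-111 - 66)) - 1*(-22906) = 2/(3 + 2*√(-177)) + 22906 = 2/(3 + 2*(I*√177)) + 22906 = 2/(3 + 2*I*√177) + 22906 = 22906 + 2/(3 + 2*I*√177)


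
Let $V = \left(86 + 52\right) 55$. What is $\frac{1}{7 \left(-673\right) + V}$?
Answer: $\frac{1}{2879} \approx 0.00034734$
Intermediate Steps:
$V = 7590$ ($V = 138 \cdot 55 = 7590$)
$\frac{1}{7 \left(-673\right) + V} = \frac{1}{7 \left(-673\right) + 7590} = \frac{1}{-4711 + 7590} = \frac{1}{2879}$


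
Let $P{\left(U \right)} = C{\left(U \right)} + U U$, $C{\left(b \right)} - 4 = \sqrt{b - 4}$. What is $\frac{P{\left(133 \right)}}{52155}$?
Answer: $\frac{17693}{52155} + \frac{\sqrt{129}}{52155} \approx 0.33946$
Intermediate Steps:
$C{\left(b \right)} = 4 + \sqrt{-4 + b}$ ($C{\left(b \right)} = 4 + \sqrt{b - 4} = 4 + \sqrt{-4 + b}$)
$P{\left(U \right)} = 4 + U^{2} + \sqrt{-4 + U}$ ($P{\left(U \right)} = \left(4 + \sqrt{-4 + U}\right) + U U = \left(4 + \sqrt{-4 + U}\right) + U^{2} = 4 + U^{2} + \sqrt{-4 + U}$)
$\frac{P{\left(133 \right)}}{52155} = \frac{4 + 133^{2} + \sqrt{-4 + 133}}{52155} = \left(4 + 17689 + \sqrt{129}\right) \frac{1}{52155} = \left(17693 + \sqrt{129}\right) \frac{1}{52155} = \frac{17693}{52155} + \frac{\sqrt{129}}{52155}$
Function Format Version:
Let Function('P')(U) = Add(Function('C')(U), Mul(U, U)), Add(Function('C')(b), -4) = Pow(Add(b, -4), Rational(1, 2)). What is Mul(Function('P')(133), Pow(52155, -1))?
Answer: Add(Rational(17693, 52155), Mul(Rational(1, 52155), Pow(129, Rational(1, 2)))) ≈ 0.33946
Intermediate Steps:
Function('C')(b) = Add(4, Pow(Add(-4, b), Rational(1, 2))) (Function('C')(b) = Add(4, Pow(Add(b, -4), Rational(1, 2))) = Add(4, Pow(Add(-4, b), Rational(1, 2))))
Function('P')(U) = Add(4, Pow(U, 2), Pow(Add(-4, U), Rational(1, 2))) (Function('P')(U) = Add(Add(4, Pow(Add(-4, U), Rational(1, 2))), Mul(U, U)) = Add(Add(4, Pow(Add(-4, U), Rational(1, 2))), Pow(U, 2)) = Add(4, Pow(U, 2), Pow(Add(-4, U), Rational(1, 2))))
Mul(Function('P')(133), Pow(52155, -1)) = Mul(Add(4, Pow(133, 2), Pow(Add(-4, 133), Rational(1, 2))), Pow(52155, -1)) = Mul(Add(4, 17689, Pow(129, Rational(1, 2))), Rational(1, 52155)) = Mul(Add(17693, Pow(129, Rational(1, 2))), Rational(1, 52155)) = Add(Rational(17693, 52155), Mul(Rational(1, 52155), Pow(129, Rational(1, 2))))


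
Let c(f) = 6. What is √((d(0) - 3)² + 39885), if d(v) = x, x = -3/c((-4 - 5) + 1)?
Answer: √159589/2 ≈ 199.74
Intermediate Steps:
x = -½ (x = -3/6 = -3*⅙ = -½ ≈ -0.50000)
d(v) = -½
√((d(0) - 3)² + 39885) = √((-½ - 3)² + 39885) = √((-7/2)² + 39885) = √(49/4 + 39885) = √(159589/4) = √159589/2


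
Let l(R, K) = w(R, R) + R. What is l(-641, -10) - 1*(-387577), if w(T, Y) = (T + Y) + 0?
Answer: 385654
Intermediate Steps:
w(T, Y) = T + Y
l(R, K) = 3*R (l(R, K) = (R + R) + R = 2*R + R = 3*R)
l(-641, -10) - 1*(-387577) = 3*(-641) - 1*(-387577) = -1923 + 387577 = 385654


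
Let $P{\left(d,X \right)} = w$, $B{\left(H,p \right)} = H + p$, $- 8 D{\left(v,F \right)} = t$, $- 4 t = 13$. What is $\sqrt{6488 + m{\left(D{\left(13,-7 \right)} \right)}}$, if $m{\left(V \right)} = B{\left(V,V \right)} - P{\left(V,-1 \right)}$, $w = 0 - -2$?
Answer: $\frac{\sqrt{103789}}{4} \approx 80.541$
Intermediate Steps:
$w = 2$ ($w = 0 + 2 = 2$)
$t = - \frac{13}{4}$ ($t = \left(- \frac{1}{4}\right) 13 = - \frac{13}{4} \approx -3.25$)
$D{\left(v,F \right)} = \frac{13}{32}$ ($D{\left(v,F \right)} = \left(- \frac{1}{8}\right) \left(- \frac{13}{4}\right) = \frac{13}{32}$)
$P{\left(d,X \right)} = 2$
$m{\left(V \right)} = -2 + 2 V$ ($m{\left(V \right)} = \left(V + V\right) - 2 = 2 V - 2 = -2 + 2 V$)
$\sqrt{6488 + m{\left(D{\left(13,-7 \right)} \right)}} = \sqrt{6488 + \left(-2 + 2 \cdot \frac{13}{32}\right)} = \sqrt{6488 + \left(-2 + \frac{13}{16}\right)} = \sqrt{6488 - \frac{19}{16}} = \sqrt{\frac{103789}{16}} = \frac{\sqrt{103789}}{4}$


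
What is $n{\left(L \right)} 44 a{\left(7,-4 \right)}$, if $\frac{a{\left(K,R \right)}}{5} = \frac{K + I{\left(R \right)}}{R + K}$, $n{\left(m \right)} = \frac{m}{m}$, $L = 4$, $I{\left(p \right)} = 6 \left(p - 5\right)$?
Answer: $- \frac{10340}{3} \approx -3446.7$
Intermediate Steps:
$I{\left(p \right)} = -30 + 6 p$ ($I{\left(p \right)} = 6 \left(-5 + p\right) = -30 + 6 p$)
$n{\left(m \right)} = 1$
$a{\left(K,R \right)} = \frac{5 \left(-30 + K + 6 R\right)}{K + R}$ ($a{\left(K,R \right)} = 5 \frac{K + \left(-30 + 6 R\right)}{R + K} = 5 \frac{-30 + K + 6 R}{K + R} = \frac{5 \left(-30 + K + 6 R\right)}{K + R}$)
$n{\left(L \right)} 44 a{\left(7,-4 \right)} = 1 \cdot 44 \frac{5 \left(-30 + 7 + 6 \left(-4\right)\right)}{7 - 4} = 44 \frac{5 \left(-30 + 7 - 24\right)}{3} = 44 \cdot 5 \cdot \frac{1}{3} \left(-47\right) = 44 \left(- \frac{235}{3}\right) = - \frac{10340}{3}$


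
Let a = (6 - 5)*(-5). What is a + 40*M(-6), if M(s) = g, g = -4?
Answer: -165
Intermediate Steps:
a = -5 (a = 1*(-5) = -5)
M(s) = -4
a + 40*M(-6) = -5 + 40*(-4) = -5 - 160 = -165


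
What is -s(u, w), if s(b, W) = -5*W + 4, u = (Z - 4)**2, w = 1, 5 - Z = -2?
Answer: 1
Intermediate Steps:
Z = 7 (Z = 5 - 1*(-2) = 5 + 2 = 7)
u = 9 (u = (7 - 4)**2 = 3**2 = 9)
s(b, W) = 4 - 5*W
-s(u, w) = -(4 - 5*1) = -(4 - 5) = -1*(-1) = 1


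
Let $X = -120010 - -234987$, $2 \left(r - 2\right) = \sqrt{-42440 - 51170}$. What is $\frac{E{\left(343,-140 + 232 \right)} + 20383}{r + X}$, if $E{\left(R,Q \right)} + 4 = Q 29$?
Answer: $\frac{5299842026}{26440387687} - \frac{23047 i \sqrt{93610}}{26440387687} \approx 0.20044 - 0.00026669 i$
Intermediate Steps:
$E{\left(R,Q \right)} = -4 + 29 Q$ ($E{\left(R,Q \right)} = -4 + Q 29 = -4 + 29 Q$)
$r = 2 + \frac{i \sqrt{93610}}{2}$ ($r = 2 + \frac{\sqrt{-42440 - 51170}}{2} = 2 + \frac{\sqrt{-93610}}{2} = 2 + \frac{i \sqrt{93610}}{2} \approx 2.0 + 152.98 i$)
$X = 114977$ ($X = -120010 + 234987 = 114977$)
$\frac{E{\left(343,-140 + 232 \right)} + 20383}{r + X} = \frac{\left(-4 + 29 \left(-140 + 232\right)\right) + 20383}{\left(2 + \frac{i \sqrt{93610}}{2}\right) + 114977} = \frac{\left(-4 + 29 \cdot 92\right) + 20383}{114979 + \frac{i \sqrt{93610}}{2}} = \frac{\left(-4 + 2668\right) + 20383}{114979 + \frac{i \sqrt{93610}}{2}} = \frac{2664 + 20383}{114979 + \frac{i \sqrt{93610}}{2}} = \frac{23047}{114979 + \frac{i \sqrt{93610}}{2}}$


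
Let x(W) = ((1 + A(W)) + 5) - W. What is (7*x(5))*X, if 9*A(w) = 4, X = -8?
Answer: -728/9 ≈ -80.889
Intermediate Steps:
A(w) = 4/9 (A(w) = (⅑)*4 = 4/9)
x(W) = 58/9 - W (x(W) = ((1 + 4/9) + 5) - W = (13/9 + 5) - W = 58/9 - W)
(7*x(5))*X = (7*(58/9 - 1*5))*(-8) = (7*(58/9 - 5))*(-8) = (7*(13/9))*(-8) = (91/9)*(-8) = -728/9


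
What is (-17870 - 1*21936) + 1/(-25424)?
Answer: -1012027745/25424 ≈ -39806.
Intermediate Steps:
(-17870 - 1*21936) + 1/(-25424) = (-17870 - 21936) - 1/25424 = -39806 - 1/25424 = -1012027745/25424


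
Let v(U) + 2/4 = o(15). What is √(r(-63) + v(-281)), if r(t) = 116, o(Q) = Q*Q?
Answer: √1362/2 ≈ 18.453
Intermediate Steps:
o(Q) = Q²
v(U) = 449/2 (v(U) = -½ + 15² = -½ + 225 = 449/2)
√(r(-63) + v(-281)) = √(116 + 449/2) = √(681/2) = √1362/2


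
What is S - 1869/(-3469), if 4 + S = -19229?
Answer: -66717408/3469 ≈ -19232.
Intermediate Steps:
S = -19233 (S = -4 - 19229 = -19233)
S - 1869/(-3469) = -19233 - 1869/(-3469) = -19233 - 1869*(-1/3469) = -19233 + 1869/3469 = -66717408/3469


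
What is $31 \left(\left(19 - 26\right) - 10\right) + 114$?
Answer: $-413$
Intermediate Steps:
$31 \left(\left(19 - 26\right) - 10\right) + 114 = 31 \left(-7 - 10\right) + 114 = 31 \left(-17\right) + 114 = -527 + 114 = -413$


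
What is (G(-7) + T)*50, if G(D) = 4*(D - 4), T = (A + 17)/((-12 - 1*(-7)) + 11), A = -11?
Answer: -2150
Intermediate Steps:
T = 1 (T = (-11 + 17)/((-12 - 1*(-7)) + 11) = 6/((-12 + 7) + 11) = 6/(-5 + 11) = 6/6 = 6*(⅙) = 1)
G(D) = -16 + 4*D (G(D) = 4*(-4 + D) = -16 + 4*D)
(G(-7) + T)*50 = ((-16 + 4*(-7)) + 1)*50 = ((-16 - 28) + 1)*50 = (-44 + 1)*50 = -43*50 = -2150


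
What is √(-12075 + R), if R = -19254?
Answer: 177*I ≈ 177.0*I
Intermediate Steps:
√(-12075 + R) = √(-12075 - 19254) = √(-31329) = 177*I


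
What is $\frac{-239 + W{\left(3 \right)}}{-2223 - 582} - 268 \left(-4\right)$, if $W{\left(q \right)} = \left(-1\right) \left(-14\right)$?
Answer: $\frac{200479}{187} \approx 1072.1$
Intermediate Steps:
$W{\left(q \right)} = 14$
$\frac{-239 + W{\left(3 \right)}}{-2223 - 582} - 268 \left(-4\right) = \frac{-239 + 14}{-2223 - 582} - 268 \left(-4\right) = - \frac{225}{-2805} - -1072 = \left(-225\right) \left(- \frac{1}{2805}\right) + 1072 = \frac{15}{187} + 1072 = \frac{200479}{187}$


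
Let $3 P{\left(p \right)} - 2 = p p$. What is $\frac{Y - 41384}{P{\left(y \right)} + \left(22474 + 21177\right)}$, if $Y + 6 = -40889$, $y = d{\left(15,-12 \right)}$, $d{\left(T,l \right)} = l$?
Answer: $- \frac{246837}{131099} \approx -1.8828$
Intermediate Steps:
$y = -12$
$Y = -40895$ ($Y = -6 - 40889 = -40895$)
$P{\left(p \right)} = \frac{2}{3} + \frac{p^{2}}{3}$ ($P{\left(p \right)} = \frac{2}{3} + \frac{p p}{3} = \frac{2}{3} + \frac{p^{2}}{3}$)
$\frac{Y - 41384}{P{\left(y \right)} + \left(22474 + 21177\right)} = \frac{-40895 - 41384}{\left(\frac{2}{3} + \frac{\left(-12\right)^{2}}{3}\right) + \left(22474 + 21177\right)} = - \frac{82279}{\left(\frac{2}{3} + \frac{1}{3} \cdot 144\right) + 43651} = - \frac{82279}{\left(\frac{2}{3} + 48\right) + 43651} = - \frac{82279}{\frac{146}{3} + 43651} = - \frac{82279}{\frac{131099}{3}} = \left(-82279\right) \frac{3}{131099} = - \frac{246837}{131099}$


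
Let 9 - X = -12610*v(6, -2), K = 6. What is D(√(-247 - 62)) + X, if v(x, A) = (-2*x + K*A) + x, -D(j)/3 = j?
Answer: -226971 - 3*I*√309 ≈ -2.2697e+5 - 52.735*I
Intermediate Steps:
D(j) = -3*j
v(x, A) = -x + 6*A (v(x, A) = (-2*x + 6*A) + x = -x + 6*A)
X = -226971 (X = 9 - (-12610)*(-1*6 + 6*(-2)) = 9 - (-12610)*(-6 - 12) = 9 - (-12610)*(-18) = 9 - 1*226980 = 9 - 226980 = -226971)
D(√(-247 - 62)) + X = -3*√(-247 - 62) - 226971 = -3*I*√309 - 226971 = -226971 - 3*I*√309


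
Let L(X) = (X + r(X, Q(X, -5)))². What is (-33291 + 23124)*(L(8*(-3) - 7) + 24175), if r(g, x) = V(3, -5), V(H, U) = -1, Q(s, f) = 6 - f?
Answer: -256198233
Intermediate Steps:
r(g, x) = -1
L(X) = (-1 + X)² (L(X) = (X - 1)² = (-1 + X)²)
(-33291 + 23124)*(L(8*(-3) - 7) + 24175) = (-33291 + 23124)*((-1 + (8*(-3) - 7))² + 24175) = -10167*((-1 + (-24 - 7))² + 24175) = -10167*((-1 - 31)² + 24175) = -10167*((-32)² + 24175) = -10167*(1024 + 24175) = -10167*25199 = -256198233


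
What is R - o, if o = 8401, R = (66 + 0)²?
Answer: -4045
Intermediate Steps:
R = 4356 (R = 66² = 4356)
R - o = 4356 - 1*8401 = 4356 - 8401 = -4045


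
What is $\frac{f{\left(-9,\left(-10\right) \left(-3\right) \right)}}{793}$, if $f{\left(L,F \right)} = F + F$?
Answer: $\frac{60}{793} \approx 0.075662$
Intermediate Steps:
$f{\left(L,F \right)} = 2 F$
$\frac{f{\left(-9,\left(-10\right) \left(-3\right) \right)}}{793} = \frac{2 \left(\left(-10\right) \left(-3\right)\right)}{793} = 2 \cdot 30 \cdot \frac{1}{793} = 60 \cdot \frac{1}{793} = \frac{60}{793}$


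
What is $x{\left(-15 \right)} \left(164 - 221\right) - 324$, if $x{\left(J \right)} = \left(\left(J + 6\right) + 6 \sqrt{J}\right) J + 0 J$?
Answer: $-8019 + 5130 i \sqrt{15} \approx -8019.0 + 19868.0 i$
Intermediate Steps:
$x{\left(J \right)} = J \left(6 + J + 6 \sqrt{J}\right)$ ($x{\left(J \right)} = \left(\left(6 + J\right) + 6 \sqrt{J}\right) J + 0 = \left(6 + J + 6 \sqrt{J}\right) J + 0 = J \left(6 + J + 6 \sqrt{J}\right) + 0 = J \left(6 + J + 6 \sqrt{J}\right)$)
$x{\left(-15 \right)} \left(164 - 221\right) - 324 = \left(\left(-15\right)^{2} + 6 \left(-15\right) + 6 \left(-15\right)^{\frac{3}{2}}\right) \left(164 - 221\right) - 324 = \left(225 - 90 + 6 \left(- 15 i \sqrt{15}\right)\right) \left(164 - 221\right) - 324 = \left(225 - 90 - 90 i \sqrt{15}\right) \left(-57\right) - 324 = \left(135 - 90 i \sqrt{15}\right) \left(-57\right) - 324 = \left(-7695 + 5130 i \sqrt{15}\right) - 324 = -8019 + 5130 i \sqrt{15}$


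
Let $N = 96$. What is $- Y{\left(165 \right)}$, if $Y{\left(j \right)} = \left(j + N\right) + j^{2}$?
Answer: $-27486$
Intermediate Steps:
$Y{\left(j \right)} = 96 + j + j^{2}$ ($Y{\left(j \right)} = \left(j + 96\right) + j^{2} = \left(96 + j\right) + j^{2} = 96 + j + j^{2}$)
$- Y{\left(165 \right)} = - (96 + 165 + 165^{2}) = - (96 + 165 + 27225) = \left(-1\right) 27486 = -27486$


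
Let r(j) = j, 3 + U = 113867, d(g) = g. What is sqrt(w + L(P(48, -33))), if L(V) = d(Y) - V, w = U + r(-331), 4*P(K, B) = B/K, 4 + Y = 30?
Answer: sqrt(7267787)/8 ≈ 336.99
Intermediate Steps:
Y = 26 (Y = -4 + 30 = 26)
U = 113864 (U = -3 + 113867 = 113864)
P(K, B) = B/(4*K) (P(K, B) = (B/K)/4 = B/(4*K))
w = 113533 (w = 113864 - 331 = 113533)
L(V) = 26 - V
sqrt(w + L(P(48, -33))) = sqrt(113533 + (26 - (-33)/(4*48))) = sqrt(113533 + (26 - 1*(-11/64))) = sqrt(113533 + (26 + 11/64)) = sqrt(113533 + 1675/64) = sqrt(7267787/64) = sqrt(7267787)/8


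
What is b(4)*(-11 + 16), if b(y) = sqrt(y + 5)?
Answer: 15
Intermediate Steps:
b(y) = sqrt(5 + y)
b(4)*(-11 + 16) = sqrt(5 + 4)*(-11 + 16) = sqrt(9)*5 = 3*5 = 15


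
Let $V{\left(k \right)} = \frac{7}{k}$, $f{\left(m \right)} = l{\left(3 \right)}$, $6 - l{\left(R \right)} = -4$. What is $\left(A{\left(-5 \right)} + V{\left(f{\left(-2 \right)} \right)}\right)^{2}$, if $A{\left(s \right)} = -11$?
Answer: $\frac{10609}{100} \approx 106.09$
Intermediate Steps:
$l{\left(R \right)} = 10$ ($l{\left(R \right)} = 6 - -4 = 6 + 4 = 10$)
$f{\left(m \right)} = 10$
$\left(A{\left(-5 \right)} + V{\left(f{\left(-2 \right)} \right)}\right)^{2} = \left(-11 + \frac{7}{10}\right)^{2} = \left(- \frac{103}{10}\right)^{2} = \frac{10609}{100}$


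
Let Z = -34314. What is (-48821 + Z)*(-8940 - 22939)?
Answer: 2650260665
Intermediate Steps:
(-48821 + Z)*(-8940 - 22939) = (-48821 - 34314)*(-8940 - 22939) = -83135*(-31879) = 2650260665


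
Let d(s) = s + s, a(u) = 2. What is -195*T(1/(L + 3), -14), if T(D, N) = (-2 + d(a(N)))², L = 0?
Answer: -780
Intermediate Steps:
d(s) = 2*s
T(D, N) = 4 (T(D, N) = (-2 + 2*2)² = (-2 + 4)² = 2² = 4)
-195*T(1/(L + 3), -14) = -195*4 = -780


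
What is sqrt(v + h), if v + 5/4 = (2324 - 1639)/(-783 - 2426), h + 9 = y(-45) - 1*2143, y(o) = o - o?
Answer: I*sqrt(88702719113)/6418 ≈ 46.405*I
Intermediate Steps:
y(o) = 0
h = -2152 (h = -9 + (0 - 1*2143) = -9 + (0 - 2143) = -9 - 2143 = -2152)
v = -18785/12836 (v = -5/4 + (2324 - 1639)/(-783 - 2426) = -5/4 + 685/(-3209) = -5/4 + 685*(-1/3209) = -5/4 - 685/3209 = -18785/12836 ≈ -1.4635)
sqrt(v + h) = sqrt(-18785/12836 - 2152) = sqrt(-27641857/12836) = I*sqrt(88702719113)/6418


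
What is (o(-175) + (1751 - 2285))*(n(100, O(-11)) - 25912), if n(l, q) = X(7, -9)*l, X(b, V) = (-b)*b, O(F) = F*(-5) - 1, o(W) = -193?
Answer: 22400324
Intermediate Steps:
O(F) = -1 - 5*F (O(F) = -5*F - 1 = -1 - 5*F)
X(b, V) = -b**2
n(l, q) = -49*l (n(l, q) = (-1*7**2)*l = (-1*49)*l = -49*l)
(o(-175) + (1751 - 2285))*(n(100, O(-11)) - 25912) = (-193 + (1751 - 2285))*(-49*100 - 25912) = (-193 - 534)*(-4900 - 25912) = -727*(-30812) = 22400324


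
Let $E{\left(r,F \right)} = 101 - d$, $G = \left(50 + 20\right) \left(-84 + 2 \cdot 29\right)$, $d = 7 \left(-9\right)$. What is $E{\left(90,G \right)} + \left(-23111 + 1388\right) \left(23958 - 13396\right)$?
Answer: $-229438162$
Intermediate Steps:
$d = -63$
$G = -1820$ ($G = 70 \left(-84 + 58\right) = 70 \left(-26\right) = -1820$)
$E{\left(r,F \right)} = 164$ ($E{\left(r,F \right)} = 101 - -63 = 101 + 63 = 164$)
$E{\left(90,G \right)} + \left(-23111 + 1388\right) \left(23958 - 13396\right) = 164 + \left(-23111 + 1388\right) \left(23958 - 13396\right) = 164 - 229438326 = -229438162$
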